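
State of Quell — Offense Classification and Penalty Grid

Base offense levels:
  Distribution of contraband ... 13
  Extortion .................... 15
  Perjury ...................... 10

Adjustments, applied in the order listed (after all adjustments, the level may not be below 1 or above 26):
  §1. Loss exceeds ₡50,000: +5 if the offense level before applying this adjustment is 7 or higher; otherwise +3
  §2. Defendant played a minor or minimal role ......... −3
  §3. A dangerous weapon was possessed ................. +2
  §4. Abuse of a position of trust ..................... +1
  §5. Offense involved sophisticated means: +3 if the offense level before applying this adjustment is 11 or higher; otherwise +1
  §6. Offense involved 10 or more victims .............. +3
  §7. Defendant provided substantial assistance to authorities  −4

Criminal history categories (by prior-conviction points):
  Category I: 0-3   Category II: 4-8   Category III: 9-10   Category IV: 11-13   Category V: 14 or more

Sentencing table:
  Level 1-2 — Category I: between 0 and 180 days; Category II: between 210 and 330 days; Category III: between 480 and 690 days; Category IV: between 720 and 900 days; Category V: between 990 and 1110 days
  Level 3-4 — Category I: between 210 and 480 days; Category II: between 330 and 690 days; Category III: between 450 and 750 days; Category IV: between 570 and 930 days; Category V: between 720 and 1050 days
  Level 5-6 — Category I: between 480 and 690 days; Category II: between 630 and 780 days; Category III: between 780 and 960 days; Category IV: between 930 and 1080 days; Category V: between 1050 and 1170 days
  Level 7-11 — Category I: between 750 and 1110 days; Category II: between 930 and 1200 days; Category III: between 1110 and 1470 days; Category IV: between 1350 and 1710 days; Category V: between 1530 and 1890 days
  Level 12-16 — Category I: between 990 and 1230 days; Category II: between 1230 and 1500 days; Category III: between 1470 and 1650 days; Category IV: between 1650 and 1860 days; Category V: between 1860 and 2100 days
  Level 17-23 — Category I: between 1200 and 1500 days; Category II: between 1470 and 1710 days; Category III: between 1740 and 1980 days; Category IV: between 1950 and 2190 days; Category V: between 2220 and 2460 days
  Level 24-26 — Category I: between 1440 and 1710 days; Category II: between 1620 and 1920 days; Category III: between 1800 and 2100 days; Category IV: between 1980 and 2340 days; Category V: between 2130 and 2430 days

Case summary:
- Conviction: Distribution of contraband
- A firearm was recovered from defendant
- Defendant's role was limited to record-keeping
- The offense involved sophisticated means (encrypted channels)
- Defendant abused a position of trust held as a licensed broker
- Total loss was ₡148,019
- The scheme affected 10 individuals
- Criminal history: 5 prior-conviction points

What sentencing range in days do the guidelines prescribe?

Base offense level for distribution of contraband: 13.
§1 applies (level before this adjustment is 13 ≥ 7, so +5): 13 + 5 = 18.
§2 applies: 18 − 3 = 15.
§3 applies: 15 + 2 = 17.
§4 applies: 17 + 1 = 18.
§5 applies (level before this adjustment is 18 ≥ 11, so +3): 18 + 3 = 21.
§6 applies: 21 + 3 = 24.
Final offense level: 24.
Criminal history: 5 prior points → Category II (4-8).
Level 24 falls in the 24-26 band.
Grid: Level 24-26 × Category II = 1620-1920 days.

1620-1920 days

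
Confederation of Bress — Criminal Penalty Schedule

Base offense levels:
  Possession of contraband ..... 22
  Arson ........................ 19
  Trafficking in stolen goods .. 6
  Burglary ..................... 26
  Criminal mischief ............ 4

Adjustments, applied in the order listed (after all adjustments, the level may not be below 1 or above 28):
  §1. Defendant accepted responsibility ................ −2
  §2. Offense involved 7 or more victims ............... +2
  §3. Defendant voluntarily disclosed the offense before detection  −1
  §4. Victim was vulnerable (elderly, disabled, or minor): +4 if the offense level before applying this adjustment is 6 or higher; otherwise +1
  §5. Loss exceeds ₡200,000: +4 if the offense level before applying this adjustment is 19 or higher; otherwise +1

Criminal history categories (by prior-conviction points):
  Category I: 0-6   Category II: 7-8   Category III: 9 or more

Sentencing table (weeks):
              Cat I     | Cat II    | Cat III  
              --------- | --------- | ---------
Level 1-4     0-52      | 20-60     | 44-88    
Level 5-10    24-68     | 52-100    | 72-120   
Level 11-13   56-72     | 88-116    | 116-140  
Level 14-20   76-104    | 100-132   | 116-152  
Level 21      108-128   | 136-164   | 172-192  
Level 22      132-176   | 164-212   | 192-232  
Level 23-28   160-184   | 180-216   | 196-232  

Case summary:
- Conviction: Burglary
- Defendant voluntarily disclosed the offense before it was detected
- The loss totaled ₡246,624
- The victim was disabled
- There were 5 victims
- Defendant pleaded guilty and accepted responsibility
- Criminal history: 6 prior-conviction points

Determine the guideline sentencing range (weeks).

160-184 weeks

Base offense level for burglary: 26.
§1 applies: 26 − 2 = 24.
§3 applies: 24 − 1 = 23.
§4 applies (level before this adjustment is 23 ≥ 6, so +4): 23 + 4 = 27.
§5 applies (level before this adjustment is 27 ≥ 19, so +4): 27 + 4 = 31.
Level 31 exceeds the maximum of 28; capped at 28.
Final offense level: 28.
Criminal history: 6 prior points → Category I (0-6).
Level 28 falls in the 23-28 band.
Grid: Level 23-28 × Category I = 160-184 weeks.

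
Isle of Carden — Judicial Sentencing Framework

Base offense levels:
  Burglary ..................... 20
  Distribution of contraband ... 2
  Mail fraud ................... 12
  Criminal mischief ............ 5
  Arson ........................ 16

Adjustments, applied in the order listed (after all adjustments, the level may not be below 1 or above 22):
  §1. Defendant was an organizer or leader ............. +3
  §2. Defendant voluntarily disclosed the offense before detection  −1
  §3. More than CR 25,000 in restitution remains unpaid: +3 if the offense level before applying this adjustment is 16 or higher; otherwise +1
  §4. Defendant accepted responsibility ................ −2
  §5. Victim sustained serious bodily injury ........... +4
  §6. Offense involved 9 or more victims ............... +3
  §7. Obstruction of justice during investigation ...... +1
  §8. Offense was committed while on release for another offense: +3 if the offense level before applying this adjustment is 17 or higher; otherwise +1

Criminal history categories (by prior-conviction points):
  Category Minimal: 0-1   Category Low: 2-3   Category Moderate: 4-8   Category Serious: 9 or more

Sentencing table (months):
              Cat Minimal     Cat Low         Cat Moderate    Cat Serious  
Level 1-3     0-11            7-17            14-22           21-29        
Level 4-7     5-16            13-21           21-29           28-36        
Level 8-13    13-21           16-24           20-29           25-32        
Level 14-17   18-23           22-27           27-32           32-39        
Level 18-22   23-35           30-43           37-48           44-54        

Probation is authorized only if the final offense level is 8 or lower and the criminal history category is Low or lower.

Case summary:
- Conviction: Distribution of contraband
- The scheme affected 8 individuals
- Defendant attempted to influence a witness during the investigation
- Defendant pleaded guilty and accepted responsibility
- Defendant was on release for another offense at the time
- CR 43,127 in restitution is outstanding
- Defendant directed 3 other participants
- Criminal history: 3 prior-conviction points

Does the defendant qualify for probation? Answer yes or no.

Base offense level for distribution of contraband: 2.
§1 applies: 2 + 3 = 5.
§2 does not apply.
§3 applies (level before this adjustment is 5 < 16, so +1): 5 + 1 = 6.
§4 applies: 6 − 2 = 4.
§5 does not apply.
§6 does not apply.
§7 applies: 4 + 1 = 5.
§8 applies (level before this adjustment is 5 < 17, so +1): 5 + 1 = 6.
Final offense level: 6.
Criminal history: 3 prior points → Category Low (2-3).
Level 6 falls in the 4-7 band.
Grid: Level 4-7 × Category Low = 13-21 months.
Probation check: level 6 ≤ 8 and category Low ≤ Low → eligible.

Yes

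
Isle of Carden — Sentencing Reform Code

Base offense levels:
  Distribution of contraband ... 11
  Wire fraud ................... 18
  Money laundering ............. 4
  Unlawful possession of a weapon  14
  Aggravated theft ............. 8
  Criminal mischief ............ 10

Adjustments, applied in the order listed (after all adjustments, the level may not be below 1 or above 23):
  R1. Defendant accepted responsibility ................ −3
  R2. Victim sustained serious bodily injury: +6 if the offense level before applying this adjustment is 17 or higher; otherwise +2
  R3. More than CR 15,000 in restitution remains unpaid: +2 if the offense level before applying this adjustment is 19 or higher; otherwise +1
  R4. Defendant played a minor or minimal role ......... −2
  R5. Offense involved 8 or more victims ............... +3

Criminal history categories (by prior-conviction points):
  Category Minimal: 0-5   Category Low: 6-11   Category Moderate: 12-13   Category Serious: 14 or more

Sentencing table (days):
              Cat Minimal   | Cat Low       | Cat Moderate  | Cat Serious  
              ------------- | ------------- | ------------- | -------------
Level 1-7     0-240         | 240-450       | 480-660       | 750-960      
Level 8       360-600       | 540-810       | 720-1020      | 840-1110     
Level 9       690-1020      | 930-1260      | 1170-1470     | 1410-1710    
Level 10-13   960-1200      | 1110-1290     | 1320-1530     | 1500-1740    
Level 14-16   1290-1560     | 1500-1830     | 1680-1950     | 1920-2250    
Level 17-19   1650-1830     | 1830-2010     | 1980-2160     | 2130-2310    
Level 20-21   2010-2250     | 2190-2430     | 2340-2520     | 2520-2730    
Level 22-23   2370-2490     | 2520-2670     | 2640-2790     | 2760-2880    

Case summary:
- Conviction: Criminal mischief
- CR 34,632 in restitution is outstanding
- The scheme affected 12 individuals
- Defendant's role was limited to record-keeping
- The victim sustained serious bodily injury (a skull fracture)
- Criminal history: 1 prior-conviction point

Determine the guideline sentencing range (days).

Base offense level for criminal mischief: 10.
R2 applies (level before this adjustment is 10 < 17, so +2): 10 + 2 = 12.
R3 applies (level before this adjustment is 12 < 19, so +1): 12 + 1 = 13.
R4 applies: 13 − 2 = 11.
R5 applies: 11 + 3 = 14.
Final offense level: 14.
Criminal history: 1 prior point → Category Minimal (0-5).
Level 14 falls in the 14-16 band.
Grid: Level 14-16 × Category Minimal = 1290-1560 days.

1290-1560 days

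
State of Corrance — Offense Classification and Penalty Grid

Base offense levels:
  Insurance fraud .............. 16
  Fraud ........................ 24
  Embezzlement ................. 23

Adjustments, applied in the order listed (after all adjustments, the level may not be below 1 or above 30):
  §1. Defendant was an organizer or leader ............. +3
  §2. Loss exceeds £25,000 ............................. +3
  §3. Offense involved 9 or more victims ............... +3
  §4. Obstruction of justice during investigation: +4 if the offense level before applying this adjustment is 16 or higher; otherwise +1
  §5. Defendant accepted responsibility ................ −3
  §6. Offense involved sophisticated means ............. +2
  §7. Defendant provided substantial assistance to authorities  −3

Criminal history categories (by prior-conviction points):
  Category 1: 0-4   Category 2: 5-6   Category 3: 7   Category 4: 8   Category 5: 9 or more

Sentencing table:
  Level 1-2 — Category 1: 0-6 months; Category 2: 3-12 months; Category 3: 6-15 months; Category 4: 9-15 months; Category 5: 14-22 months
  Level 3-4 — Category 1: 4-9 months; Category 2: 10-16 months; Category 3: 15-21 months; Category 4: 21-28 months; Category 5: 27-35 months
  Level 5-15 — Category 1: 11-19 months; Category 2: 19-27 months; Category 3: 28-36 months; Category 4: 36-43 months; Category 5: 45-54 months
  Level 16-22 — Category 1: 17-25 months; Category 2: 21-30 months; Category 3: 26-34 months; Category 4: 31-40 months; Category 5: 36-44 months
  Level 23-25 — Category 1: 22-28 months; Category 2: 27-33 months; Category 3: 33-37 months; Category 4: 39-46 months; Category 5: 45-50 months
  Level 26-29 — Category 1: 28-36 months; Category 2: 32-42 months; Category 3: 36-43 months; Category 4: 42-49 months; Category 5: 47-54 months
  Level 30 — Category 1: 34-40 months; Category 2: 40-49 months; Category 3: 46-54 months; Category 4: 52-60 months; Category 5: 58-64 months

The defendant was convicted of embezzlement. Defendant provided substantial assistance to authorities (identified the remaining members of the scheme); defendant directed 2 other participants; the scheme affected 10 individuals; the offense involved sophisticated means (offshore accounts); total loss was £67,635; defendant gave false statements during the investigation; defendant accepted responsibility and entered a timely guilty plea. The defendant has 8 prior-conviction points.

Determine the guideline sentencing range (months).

Base offense level for embezzlement: 23.
§1 applies: 23 + 3 = 26.
§2 applies: 26 + 3 = 29.
§3 applies: 29 + 3 = 32.
§4 applies (level before this adjustment is 32 ≥ 16, so +4): 32 + 4 = 36.
§5 applies: 36 − 3 = 33.
§6 applies: 33 + 2 = 35.
§7 applies: 35 − 3 = 32.
Level 32 exceeds the maximum of 30; capped at 30.
Final offense level: 30.
Criminal history: 8 prior points → Category 4 (8).
Level 30 falls in the 30 band.
Grid: Level 30 × Category 4 = 52-60 months.

52-60 months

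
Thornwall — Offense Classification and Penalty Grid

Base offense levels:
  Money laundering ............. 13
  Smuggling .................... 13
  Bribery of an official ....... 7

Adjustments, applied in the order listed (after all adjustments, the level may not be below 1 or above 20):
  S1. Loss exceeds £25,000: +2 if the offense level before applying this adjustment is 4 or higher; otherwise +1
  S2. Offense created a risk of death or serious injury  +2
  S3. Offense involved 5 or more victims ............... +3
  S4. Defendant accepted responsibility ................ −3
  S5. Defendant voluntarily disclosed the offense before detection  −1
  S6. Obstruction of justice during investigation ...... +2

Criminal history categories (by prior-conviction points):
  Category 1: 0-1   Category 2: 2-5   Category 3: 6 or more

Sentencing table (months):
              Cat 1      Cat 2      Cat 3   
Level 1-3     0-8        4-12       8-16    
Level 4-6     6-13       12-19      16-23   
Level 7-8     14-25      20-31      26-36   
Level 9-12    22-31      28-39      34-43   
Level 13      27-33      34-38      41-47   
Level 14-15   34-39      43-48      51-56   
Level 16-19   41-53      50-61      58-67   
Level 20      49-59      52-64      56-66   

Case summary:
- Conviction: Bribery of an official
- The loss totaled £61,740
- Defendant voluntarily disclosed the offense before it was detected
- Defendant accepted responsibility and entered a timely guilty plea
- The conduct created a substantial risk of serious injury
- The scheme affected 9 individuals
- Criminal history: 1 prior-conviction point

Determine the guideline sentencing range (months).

22-31 months

Base offense level for bribery of an official: 7.
S1 applies (level before this adjustment is 7 ≥ 4, so +2): 7 + 2 = 9.
S2 applies: 9 + 2 = 11.
S3 applies: 11 + 3 = 14.
S4 applies: 14 − 3 = 11.
S5 applies: 11 − 1 = 10.
S6 does not apply.
Final offense level: 10.
Criminal history: 1 prior point → Category 1 (0-1).
Level 10 falls in the 9-12 band.
Grid: Level 9-12 × Category 1 = 22-31 months.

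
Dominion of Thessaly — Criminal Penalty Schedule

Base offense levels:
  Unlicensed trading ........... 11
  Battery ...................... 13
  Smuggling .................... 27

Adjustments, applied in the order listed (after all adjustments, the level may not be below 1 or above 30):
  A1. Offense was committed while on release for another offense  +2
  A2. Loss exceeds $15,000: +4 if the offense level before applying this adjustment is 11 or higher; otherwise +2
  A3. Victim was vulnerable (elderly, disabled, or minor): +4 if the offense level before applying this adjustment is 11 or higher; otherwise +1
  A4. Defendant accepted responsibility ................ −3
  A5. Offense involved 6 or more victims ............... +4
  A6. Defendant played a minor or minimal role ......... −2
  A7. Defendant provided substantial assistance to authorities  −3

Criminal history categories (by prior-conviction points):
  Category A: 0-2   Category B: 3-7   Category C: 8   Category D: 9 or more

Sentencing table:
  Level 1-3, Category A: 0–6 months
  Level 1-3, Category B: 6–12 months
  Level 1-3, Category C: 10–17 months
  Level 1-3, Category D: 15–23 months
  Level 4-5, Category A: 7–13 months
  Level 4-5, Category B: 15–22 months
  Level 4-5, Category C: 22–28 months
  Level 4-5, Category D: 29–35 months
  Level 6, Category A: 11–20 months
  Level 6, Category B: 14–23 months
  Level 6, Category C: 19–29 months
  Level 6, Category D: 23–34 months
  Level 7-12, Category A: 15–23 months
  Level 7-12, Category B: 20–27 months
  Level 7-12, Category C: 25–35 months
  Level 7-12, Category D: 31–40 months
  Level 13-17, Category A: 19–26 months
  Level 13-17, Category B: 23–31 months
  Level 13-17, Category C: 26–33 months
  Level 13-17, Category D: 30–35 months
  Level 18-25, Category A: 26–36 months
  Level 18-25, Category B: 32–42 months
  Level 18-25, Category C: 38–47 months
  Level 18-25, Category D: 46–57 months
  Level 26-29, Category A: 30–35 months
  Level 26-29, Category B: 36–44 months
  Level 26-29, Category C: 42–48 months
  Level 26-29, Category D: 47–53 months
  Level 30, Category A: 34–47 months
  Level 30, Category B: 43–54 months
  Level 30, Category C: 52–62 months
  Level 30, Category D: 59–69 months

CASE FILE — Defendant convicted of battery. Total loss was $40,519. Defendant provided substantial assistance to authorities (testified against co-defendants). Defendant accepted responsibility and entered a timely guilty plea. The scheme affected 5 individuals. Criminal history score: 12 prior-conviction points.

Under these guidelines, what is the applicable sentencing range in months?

31-40 months

Base offense level for battery: 13.
A2 applies (level before this adjustment is 13 ≥ 11, so +4): 13 + 4 = 17.
A3 does not apply.
A4 applies: 17 − 3 = 14.
A6 does not apply.
A7 applies: 14 − 3 = 11.
Final offense level: 11.
Criminal history: 12 prior points → Category D (9+).
Level 11 falls in the 7-12 band.
Grid: Level 7-12 × Category D = 31-40 months.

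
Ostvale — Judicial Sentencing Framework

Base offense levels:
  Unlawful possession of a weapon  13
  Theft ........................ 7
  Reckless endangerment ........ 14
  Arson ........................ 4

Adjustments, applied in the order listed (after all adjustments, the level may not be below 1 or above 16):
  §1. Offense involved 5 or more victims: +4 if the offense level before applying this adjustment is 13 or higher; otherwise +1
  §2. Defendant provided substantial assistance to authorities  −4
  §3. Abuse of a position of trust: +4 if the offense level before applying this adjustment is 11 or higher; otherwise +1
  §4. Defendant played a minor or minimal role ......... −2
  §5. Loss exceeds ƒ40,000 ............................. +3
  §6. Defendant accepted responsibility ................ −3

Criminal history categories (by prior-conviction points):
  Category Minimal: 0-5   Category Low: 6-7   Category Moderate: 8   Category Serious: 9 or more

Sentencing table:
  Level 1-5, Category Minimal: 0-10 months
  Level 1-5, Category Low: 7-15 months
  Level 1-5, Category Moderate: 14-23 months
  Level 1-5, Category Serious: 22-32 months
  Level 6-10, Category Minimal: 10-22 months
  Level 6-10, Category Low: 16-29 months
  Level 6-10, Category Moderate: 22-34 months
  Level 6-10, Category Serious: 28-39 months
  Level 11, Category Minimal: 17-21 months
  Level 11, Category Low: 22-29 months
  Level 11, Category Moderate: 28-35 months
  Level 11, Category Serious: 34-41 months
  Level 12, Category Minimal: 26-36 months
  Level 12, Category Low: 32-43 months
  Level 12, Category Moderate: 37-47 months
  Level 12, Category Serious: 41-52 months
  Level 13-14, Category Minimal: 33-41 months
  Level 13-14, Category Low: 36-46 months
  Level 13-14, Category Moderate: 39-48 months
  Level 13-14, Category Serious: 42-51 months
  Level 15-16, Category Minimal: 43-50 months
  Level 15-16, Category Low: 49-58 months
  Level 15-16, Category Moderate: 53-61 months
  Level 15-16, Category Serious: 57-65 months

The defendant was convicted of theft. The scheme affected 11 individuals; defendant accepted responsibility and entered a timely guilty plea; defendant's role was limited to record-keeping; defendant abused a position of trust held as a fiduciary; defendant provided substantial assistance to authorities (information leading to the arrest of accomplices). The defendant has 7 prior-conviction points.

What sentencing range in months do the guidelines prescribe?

Base offense level for theft: 7.
§1 applies (level before this adjustment is 7 < 13, so +1): 7 + 1 = 8.
§2 applies: 8 − 4 = 4.
§3 applies (level before this adjustment is 4 < 11, so +1): 4 + 1 = 5.
§4 applies: 5 − 2 = 3.
§5 does not apply.
§6 applies: 3 − 3 = 0.
Level 0 is below the minimum of 1; floored at 1.
Final offense level: 1.
Criminal history: 7 prior points → Category Low (6-7).
Level 1 falls in the 1-5 band.
Grid: Level 1-5 × Category Low = 7-15 months.

7-15 months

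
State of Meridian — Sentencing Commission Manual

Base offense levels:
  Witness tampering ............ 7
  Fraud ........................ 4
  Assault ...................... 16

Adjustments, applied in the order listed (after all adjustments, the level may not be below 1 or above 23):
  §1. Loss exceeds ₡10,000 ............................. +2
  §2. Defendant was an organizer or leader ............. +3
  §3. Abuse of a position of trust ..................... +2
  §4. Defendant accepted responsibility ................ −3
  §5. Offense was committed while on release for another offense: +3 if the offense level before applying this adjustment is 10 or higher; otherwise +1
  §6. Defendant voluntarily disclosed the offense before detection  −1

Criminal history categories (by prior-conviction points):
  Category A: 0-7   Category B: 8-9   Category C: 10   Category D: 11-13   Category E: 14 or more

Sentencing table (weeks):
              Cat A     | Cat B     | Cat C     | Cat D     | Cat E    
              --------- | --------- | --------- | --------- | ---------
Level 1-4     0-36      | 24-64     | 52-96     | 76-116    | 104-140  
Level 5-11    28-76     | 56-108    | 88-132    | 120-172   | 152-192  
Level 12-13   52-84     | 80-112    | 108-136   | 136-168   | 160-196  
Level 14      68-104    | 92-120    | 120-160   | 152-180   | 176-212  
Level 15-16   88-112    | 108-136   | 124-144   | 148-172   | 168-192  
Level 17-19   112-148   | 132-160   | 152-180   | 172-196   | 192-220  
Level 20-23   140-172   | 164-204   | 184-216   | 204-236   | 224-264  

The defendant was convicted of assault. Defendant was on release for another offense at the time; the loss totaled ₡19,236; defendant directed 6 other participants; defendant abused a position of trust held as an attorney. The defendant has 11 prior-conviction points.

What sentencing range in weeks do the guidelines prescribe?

204-236 weeks

Base offense level for assault: 16.
§1 applies: 16 + 2 = 18.
§2 applies: 18 + 3 = 21.
§3 applies: 21 + 2 = 23.
§4 does not apply.
§5 applies (level before this adjustment is 23 ≥ 10, so +3): 23 + 3 = 26.
§6 does not apply.
Level 26 exceeds the maximum of 23; capped at 23.
Final offense level: 23.
Criminal history: 11 prior points → Category D (11-13).
Level 23 falls in the 20-23 band.
Grid: Level 20-23 × Category D = 204-236 weeks.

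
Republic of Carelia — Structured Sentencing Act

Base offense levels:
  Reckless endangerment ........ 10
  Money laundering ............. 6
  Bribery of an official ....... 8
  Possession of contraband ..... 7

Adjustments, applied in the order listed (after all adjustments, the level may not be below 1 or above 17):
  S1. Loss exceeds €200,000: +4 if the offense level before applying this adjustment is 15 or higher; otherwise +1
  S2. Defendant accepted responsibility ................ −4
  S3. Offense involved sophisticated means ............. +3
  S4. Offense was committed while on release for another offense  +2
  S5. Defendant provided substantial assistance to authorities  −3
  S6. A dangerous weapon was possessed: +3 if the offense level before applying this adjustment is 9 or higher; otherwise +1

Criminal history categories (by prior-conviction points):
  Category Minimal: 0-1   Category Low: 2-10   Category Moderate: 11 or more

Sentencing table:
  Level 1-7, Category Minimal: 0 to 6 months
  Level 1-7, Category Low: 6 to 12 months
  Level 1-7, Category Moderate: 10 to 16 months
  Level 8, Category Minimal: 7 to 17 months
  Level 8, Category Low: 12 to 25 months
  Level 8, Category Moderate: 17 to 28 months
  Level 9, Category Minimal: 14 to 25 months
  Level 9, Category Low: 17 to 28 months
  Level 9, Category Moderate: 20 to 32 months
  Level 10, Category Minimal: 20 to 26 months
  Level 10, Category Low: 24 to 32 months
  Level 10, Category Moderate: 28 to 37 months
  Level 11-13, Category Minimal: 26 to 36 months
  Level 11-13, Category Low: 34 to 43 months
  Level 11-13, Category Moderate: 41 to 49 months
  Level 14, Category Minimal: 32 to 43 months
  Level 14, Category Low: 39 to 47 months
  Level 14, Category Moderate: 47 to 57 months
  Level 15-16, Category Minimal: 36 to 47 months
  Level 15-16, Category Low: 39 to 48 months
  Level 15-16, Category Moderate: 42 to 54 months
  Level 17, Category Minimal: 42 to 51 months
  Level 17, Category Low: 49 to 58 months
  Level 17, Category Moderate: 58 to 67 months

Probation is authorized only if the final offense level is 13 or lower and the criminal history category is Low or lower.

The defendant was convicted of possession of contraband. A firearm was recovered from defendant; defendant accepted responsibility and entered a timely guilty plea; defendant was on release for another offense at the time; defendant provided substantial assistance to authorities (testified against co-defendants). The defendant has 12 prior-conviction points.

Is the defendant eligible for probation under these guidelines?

Base offense level for possession of contraband: 7.
S2 applies: 7 − 4 = 3.
S3 does not apply.
S4 applies: 3 + 2 = 5.
S5 applies: 5 − 3 = 2.
S6 applies (level before this adjustment is 2 < 9, so +1): 2 + 1 = 3.
Final offense level: 3.
Criminal history: 12 prior points → Category Moderate (11+).
Level 3 falls in the 1-7 band.
Grid: Level 1-7 × Category Moderate = 10-16 months.
Probation check: level 3 ≤ 13 and category Moderate > Low → not eligible.

No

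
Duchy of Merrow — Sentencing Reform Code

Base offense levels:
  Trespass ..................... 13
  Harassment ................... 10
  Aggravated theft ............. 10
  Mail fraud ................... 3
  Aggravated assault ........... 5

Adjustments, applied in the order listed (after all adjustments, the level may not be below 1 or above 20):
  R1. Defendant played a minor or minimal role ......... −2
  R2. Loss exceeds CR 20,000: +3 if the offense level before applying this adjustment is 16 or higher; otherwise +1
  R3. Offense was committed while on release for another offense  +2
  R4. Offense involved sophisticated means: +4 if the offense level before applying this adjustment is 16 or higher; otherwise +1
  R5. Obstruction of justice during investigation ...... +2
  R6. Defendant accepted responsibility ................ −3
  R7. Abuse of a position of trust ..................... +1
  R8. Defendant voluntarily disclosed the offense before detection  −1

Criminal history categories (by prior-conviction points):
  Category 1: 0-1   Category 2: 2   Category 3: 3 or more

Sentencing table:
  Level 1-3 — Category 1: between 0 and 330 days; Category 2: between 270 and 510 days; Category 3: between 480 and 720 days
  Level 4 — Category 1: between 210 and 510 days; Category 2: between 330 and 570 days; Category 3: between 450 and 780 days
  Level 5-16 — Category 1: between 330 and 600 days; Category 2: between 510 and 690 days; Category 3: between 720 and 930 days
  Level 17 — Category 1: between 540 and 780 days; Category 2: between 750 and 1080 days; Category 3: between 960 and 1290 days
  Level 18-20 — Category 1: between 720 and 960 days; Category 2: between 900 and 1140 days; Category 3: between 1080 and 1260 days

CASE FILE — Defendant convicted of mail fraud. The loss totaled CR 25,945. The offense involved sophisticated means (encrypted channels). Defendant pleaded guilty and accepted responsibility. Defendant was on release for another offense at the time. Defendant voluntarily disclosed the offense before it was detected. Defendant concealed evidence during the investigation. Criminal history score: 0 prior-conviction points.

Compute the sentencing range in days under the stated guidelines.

Base offense level for mail fraud: 3.
R2 applies (level before this adjustment is 3 < 16, so +1): 3 + 1 = 4.
R3 applies: 4 + 2 = 6.
R4 applies (level before this adjustment is 6 < 16, so +1): 6 + 1 = 7.
R5 applies: 7 + 2 = 9.
R6 applies: 9 − 3 = 6.
R7 does not apply.
R8 applies: 6 − 1 = 5.
Final offense level: 5.
Criminal history: 0 prior points → Category 1 (0-1).
Level 5 falls in the 5-16 band.
Grid: Level 5-16 × Category 1 = 330-600 days.

330-600 days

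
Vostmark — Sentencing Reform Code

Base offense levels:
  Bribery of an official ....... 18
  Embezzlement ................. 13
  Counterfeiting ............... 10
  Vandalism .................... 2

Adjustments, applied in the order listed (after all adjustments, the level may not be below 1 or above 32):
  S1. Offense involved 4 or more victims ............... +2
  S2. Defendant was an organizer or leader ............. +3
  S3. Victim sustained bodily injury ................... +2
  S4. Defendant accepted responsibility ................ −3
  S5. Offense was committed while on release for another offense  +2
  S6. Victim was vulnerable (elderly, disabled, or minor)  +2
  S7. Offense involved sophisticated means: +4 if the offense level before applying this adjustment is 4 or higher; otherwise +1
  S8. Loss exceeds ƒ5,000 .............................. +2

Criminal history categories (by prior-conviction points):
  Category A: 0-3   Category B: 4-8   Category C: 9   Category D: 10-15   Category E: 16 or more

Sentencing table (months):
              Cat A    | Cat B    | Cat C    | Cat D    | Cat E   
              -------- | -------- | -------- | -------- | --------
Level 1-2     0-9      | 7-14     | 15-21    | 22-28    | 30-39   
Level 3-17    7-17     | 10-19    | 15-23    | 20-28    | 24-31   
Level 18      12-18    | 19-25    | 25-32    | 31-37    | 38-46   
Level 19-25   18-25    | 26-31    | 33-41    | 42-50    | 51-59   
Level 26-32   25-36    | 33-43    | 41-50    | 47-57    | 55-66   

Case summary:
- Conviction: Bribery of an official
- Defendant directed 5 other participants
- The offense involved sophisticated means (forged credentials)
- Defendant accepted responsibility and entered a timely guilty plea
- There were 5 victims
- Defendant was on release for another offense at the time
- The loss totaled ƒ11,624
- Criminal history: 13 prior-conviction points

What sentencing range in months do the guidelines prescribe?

Base offense level for bribery of an official: 18.
S1 applies: 18 + 2 = 20.
S2 applies: 20 + 3 = 23.
S3 does not apply.
S4 applies: 23 − 3 = 20.
S5 applies: 20 + 2 = 22.
S7 applies (level before this adjustment is 22 ≥ 4, so +4): 22 + 4 = 26.
S8 applies: 26 + 2 = 28.
Final offense level: 28.
Criminal history: 13 prior points → Category D (10-15).
Level 28 falls in the 26-32 band.
Grid: Level 26-32 × Category D = 47-57 months.

47-57 months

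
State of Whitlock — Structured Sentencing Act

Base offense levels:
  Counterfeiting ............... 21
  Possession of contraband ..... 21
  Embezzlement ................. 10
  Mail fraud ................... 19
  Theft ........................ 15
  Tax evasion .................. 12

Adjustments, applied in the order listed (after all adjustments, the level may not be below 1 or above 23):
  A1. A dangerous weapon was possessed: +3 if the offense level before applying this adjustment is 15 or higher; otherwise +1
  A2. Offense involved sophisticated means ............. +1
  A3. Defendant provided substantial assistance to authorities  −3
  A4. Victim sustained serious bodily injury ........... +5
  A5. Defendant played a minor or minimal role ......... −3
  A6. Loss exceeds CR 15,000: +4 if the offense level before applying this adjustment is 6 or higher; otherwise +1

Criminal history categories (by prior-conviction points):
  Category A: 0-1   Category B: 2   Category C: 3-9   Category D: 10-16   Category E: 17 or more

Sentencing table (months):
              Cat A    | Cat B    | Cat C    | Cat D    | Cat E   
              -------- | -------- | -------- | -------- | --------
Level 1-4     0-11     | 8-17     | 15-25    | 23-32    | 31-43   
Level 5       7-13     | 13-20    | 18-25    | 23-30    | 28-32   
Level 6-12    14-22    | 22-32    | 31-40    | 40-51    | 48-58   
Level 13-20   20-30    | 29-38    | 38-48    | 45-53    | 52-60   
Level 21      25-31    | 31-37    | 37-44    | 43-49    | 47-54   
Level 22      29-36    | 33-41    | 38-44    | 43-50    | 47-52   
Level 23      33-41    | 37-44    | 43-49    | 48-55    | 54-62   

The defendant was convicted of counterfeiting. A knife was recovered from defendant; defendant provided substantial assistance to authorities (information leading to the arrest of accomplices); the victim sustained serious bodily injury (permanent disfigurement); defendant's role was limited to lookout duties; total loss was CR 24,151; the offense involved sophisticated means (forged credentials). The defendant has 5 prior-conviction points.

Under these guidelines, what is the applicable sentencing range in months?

43-49 months

Base offense level for counterfeiting: 21.
A1 applies (level before this adjustment is 21 ≥ 15, so +3): 21 + 3 = 24.
A2 applies: 24 + 1 = 25.
A3 applies: 25 − 3 = 22.
A4 applies: 22 + 5 = 27.
A5 applies: 27 − 3 = 24.
A6 applies (level before this adjustment is 24 ≥ 6, so +4): 24 + 4 = 28.
Level 28 exceeds the maximum of 23; capped at 23.
Final offense level: 23.
Criminal history: 5 prior points → Category C (3-9).
Level 23 falls in the 23 band.
Grid: Level 23 × Category C = 43-49 months.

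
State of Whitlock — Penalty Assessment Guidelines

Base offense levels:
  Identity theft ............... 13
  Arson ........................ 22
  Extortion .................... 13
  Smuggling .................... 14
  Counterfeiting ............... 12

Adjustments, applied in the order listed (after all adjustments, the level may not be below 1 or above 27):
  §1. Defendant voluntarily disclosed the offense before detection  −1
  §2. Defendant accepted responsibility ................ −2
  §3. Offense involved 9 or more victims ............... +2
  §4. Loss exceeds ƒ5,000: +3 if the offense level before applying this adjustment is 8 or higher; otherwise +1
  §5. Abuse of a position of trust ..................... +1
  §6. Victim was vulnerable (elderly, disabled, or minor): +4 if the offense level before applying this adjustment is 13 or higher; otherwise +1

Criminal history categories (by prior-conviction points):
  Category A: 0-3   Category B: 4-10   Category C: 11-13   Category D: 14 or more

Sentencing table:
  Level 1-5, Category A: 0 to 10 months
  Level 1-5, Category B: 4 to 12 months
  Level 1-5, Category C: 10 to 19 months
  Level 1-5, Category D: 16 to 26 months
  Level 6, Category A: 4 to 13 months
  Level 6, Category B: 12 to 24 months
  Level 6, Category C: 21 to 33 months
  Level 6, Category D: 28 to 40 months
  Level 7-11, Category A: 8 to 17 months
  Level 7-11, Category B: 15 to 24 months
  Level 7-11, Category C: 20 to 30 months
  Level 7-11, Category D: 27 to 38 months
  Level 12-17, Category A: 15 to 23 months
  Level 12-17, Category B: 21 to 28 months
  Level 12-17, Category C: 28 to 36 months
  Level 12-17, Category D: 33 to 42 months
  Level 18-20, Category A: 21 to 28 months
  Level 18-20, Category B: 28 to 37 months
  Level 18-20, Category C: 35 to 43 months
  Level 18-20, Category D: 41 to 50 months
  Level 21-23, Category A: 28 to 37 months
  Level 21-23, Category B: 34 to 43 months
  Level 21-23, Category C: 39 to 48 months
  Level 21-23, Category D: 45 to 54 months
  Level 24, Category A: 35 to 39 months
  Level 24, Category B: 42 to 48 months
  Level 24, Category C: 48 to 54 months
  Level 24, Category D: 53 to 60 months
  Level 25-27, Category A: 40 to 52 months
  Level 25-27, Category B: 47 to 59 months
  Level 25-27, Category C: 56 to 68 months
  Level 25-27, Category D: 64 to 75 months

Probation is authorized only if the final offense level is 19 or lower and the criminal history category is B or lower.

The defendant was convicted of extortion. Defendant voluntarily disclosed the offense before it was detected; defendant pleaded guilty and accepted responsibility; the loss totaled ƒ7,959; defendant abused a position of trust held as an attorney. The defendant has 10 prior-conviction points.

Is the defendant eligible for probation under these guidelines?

Base offense level for extortion: 13.
§1 applies: 13 − 1 = 12.
§2 applies: 12 − 2 = 10.
§3 does not apply.
§4 applies (level before this adjustment is 10 ≥ 8, so +3): 10 + 3 = 13.
§5 applies: 13 + 1 = 14.
§6 does not apply.
Final offense level: 14.
Criminal history: 10 prior points → Category B (4-10).
Level 14 falls in the 12-17 band.
Grid: Level 12-17 × Category B = 21-28 months.
Probation check: level 14 ≤ 19 and category B ≤ B → eligible.

Yes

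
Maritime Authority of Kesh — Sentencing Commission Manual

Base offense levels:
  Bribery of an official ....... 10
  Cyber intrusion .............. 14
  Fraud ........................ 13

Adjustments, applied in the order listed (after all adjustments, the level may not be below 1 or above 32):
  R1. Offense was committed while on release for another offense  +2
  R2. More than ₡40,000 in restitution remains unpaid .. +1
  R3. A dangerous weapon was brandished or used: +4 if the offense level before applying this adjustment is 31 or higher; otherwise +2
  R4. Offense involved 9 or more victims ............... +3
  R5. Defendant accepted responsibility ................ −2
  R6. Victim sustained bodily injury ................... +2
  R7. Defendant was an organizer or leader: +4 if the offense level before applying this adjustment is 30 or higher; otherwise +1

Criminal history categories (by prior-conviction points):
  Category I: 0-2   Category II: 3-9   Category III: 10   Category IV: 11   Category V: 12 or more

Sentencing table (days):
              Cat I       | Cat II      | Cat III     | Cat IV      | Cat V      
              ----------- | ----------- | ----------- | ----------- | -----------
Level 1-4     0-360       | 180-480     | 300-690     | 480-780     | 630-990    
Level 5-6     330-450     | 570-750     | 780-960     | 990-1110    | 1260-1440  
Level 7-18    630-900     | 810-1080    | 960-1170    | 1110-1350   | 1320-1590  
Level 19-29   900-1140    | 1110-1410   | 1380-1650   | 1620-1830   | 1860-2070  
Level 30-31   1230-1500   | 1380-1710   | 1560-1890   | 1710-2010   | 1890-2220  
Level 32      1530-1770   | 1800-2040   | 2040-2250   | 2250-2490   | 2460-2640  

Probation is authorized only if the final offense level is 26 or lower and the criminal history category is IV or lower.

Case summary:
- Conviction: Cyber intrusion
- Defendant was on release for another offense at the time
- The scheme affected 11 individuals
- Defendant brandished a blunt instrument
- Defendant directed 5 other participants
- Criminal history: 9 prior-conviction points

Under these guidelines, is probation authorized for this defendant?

Yes

Base offense level for cyber intrusion: 14.
R1 applies: 14 + 2 = 16.
R3 applies (level before this adjustment is 16 < 31, so +2): 16 + 2 = 18.
R4 applies: 18 + 3 = 21.
R5 does not apply.
R6 does not apply.
R7 applies (level before this adjustment is 21 < 30, so +1): 21 + 1 = 22.
Final offense level: 22.
Criminal history: 9 prior points → Category II (3-9).
Level 22 falls in the 19-29 band.
Grid: Level 19-29 × Category II = 1110-1410 days.
Probation check: level 22 ≤ 26 and category II ≤ IV → eligible.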